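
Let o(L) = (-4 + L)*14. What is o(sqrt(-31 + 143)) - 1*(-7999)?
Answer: 7943 + 56*sqrt(7) ≈ 8091.2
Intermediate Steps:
o(L) = -56 + 14*L
o(sqrt(-31 + 143)) - 1*(-7999) = (-56 + 14*sqrt(-31 + 143)) - 1*(-7999) = (-56 + 14*sqrt(112)) + 7999 = (-56 + 14*(4*sqrt(7))) + 7999 = (-56 + 56*sqrt(7)) + 7999 = 7943 + 56*sqrt(7)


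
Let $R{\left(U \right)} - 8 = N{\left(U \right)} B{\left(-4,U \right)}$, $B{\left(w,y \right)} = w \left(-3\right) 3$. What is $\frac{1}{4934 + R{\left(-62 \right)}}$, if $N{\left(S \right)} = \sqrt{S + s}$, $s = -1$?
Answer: $\frac{353}{1750358} - \frac{27 i \sqrt{7}}{6126253} \approx 0.00020167 - 1.1661 \cdot 10^{-5} i$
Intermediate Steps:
$N{\left(S \right)} = \sqrt{-1 + S}$ ($N{\left(S \right)} = \sqrt{S - 1} = \sqrt{-1 + S}$)
$B{\left(w,y \right)} = - 9 w$ ($B{\left(w,y \right)} = - 3 w 3 = - 9 w$)
$R{\left(U \right)} = 8 + 36 \sqrt{-1 + U}$ ($R{\left(U \right)} = 8 + \sqrt{-1 + U} \left(\left(-9\right) \left(-4\right)\right) = 8 + \sqrt{-1 + U} 36 = 8 + 36 \sqrt{-1 + U}$)
$\frac{1}{4934 + R{\left(-62 \right)}} = \frac{1}{4934 + \left(8 + 36 \sqrt{-1 - 62}\right)} = \frac{1}{4934 + \left(8 + 36 \sqrt{-63}\right)} = \frac{1}{4934 + \left(8 + 36 \cdot 3 i \sqrt{7}\right)} = \frac{1}{4934 + \left(8 + 108 i \sqrt{7}\right)} = \frac{1}{4942 + 108 i \sqrt{7}}$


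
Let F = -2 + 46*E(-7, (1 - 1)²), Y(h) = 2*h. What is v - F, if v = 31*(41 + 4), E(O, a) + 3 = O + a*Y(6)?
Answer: 1857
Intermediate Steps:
E(O, a) = -3 + O + 12*a (E(O, a) = -3 + (O + a*(2*6)) = -3 + (O + a*12) = -3 + (O + 12*a) = -3 + O + 12*a)
F = -462 (F = -2 + 46*(-3 - 7 + 12*(1 - 1)²) = -2 + 46*(-3 - 7 + 12*0²) = -2 + 46*(-3 - 7 + 12*0) = -2 + 46*(-3 - 7 + 0) = -2 + 46*(-10) = -2 - 460 = -462)
v = 1395 (v = 31*45 = 1395)
v - F = 1395 - 1*(-462) = 1395 + 462 = 1857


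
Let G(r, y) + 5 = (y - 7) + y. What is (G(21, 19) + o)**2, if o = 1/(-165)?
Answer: 18395521/27225 ≈ 675.68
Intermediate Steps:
o = -1/165 ≈ -0.0060606
G(r, y) = -12 + 2*y (G(r, y) = -5 + ((y - 7) + y) = -5 + ((-7 + y) + y) = -5 + (-7 + 2*y) = -12 + 2*y)
(G(21, 19) + o)**2 = ((-12 + 2*19) - 1/165)**2 = ((-12 + 38) - 1/165)**2 = (26 - 1/165)**2 = (4289/165)**2 = 18395521/27225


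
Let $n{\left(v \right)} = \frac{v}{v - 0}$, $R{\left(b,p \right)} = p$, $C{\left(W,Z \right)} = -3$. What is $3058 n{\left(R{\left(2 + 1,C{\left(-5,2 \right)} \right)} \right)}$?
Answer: $3058$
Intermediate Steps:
$n{\left(v \right)} = 1$ ($n{\left(v \right)} = \frac{v}{v + 0} = \frac{v}{v} = 1$)
$3058 n{\left(R{\left(2 + 1,C{\left(-5,2 \right)} \right)} \right)} = 3058 \cdot 1 = 3058$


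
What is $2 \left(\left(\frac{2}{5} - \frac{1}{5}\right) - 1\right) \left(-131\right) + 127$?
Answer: $\frac{1683}{5} \approx 336.6$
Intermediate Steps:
$2 \left(\left(\frac{2}{5} - \frac{1}{5}\right) - 1\right) \left(-131\right) + 127 = 2 \left(\frac{1}{5} - 1\right) \left(-131\right) + 127 = 2 \left(- \frac{4}{5}\right) \left(-131\right) + 127 = \left(- \frac{8}{5}\right) \left(-131\right) + 127 = \frac{1048}{5} + 127 = \frac{1683}{5}$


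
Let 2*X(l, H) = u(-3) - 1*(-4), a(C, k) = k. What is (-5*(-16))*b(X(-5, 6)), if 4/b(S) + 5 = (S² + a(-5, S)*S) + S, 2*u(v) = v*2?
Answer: -80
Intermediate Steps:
u(v) = v (u(v) = (v*2)/2 = (2*v)/2 = v)
X(l, H) = ½ (X(l, H) = (-3 - 1*(-4))/2 = (-3 + 4)/2 = (½)*1 = ½)
b(S) = 4/(-5 + S + 2*S²) (b(S) = 4/(-5 + ((S² + S*S) + S)) = 4/(-5 + ((S² + S²) + S)) = 4/(-5 + (2*S² + S)) = 4/(-5 + (S + 2*S²)) = 4/(-5 + S + 2*S²))
(-5*(-16))*b(X(-5, 6)) = (-5*(-16))*(4/(-5 + ½ + 2*(½)²)) = 80*(4/(-5 + ½ + 2*(¼))) = 80*(4/(-5 + ½ + ½)) = 80*(4/(-4)) = 80*(4*(-¼)) = 80*(-1) = -80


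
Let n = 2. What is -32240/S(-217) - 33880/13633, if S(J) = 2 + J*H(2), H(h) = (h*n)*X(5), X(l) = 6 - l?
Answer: 205093920/5903089 ≈ 34.743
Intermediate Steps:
H(h) = 2*h (H(h) = (h*2)*(6 - 1*5) = (2*h)*(6 - 5) = (2*h)*1 = 2*h)
S(J) = 2 + 4*J (S(J) = 2 + J*(2*2) = 2 + J*4 = 2 + 4*J)
-32240/S(-217) - 33880/13633 = -32240/(2 + 4*(-217)) - 33880/13633 = -32240/(2 - 868) - 33880*1/13633 = -32240/(-866) - 33880/13633 = -32240*(-1/866) - 33880/13633 = 16120/433 - 33880/13633 = 205093920/5903089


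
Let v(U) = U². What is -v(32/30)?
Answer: -256/225 ≈ -1.1378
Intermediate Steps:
-v(32/30) = -(32/30)² = -(32*(1/30))² = -(16/15)² = -1*256/225 = -256/225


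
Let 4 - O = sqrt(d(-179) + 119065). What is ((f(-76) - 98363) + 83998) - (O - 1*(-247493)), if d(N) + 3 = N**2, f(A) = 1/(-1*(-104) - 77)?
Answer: -7070273/27 + sqrt(151103) ≈ -2.6147e+5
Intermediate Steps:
f(A) = 1/27 (f(A) = 1/(104 - 77) = 1/27)
d(N) = -3 + N**2
O = 4 - sqrt(151103) (O = 4 - sqrt((-3 + (-179)**2) + 119065) = 4 - sqrt((-3 + 32041) + 119065) = 4 - sqrt(32038 + 119065) = 4 - sqrt(151103) ≈ -384.72)
((f(-76) - 98363) + 83998) - (O - 1*(-247493)) = ((1/27 - 98363) + 83998) - ((4 - sqrt(151103)) - 1*(-247493)) = (-2655800/27 + 83998) - ((4 - sqrt(151103)) + 247493) = -387854/27 - (247497 - sqrt(151103)) = -387854/27 + (-247497 + sqrt(151103)) = -7070273/27 + sqrt(151103)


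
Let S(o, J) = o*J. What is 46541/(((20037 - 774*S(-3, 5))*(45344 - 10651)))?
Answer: 4231/99811761 ≈ 4.2390e-5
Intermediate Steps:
S(o, J) = J*o
46541/(((20037 - 774*S(-3, 5))*(45344 - 10651))) = 46541/(((20037 - 3870*(-3))*(45344 - 10651))) = 46541/(((20037 - 774*(-15))*34693)) = 46541/(((20037 + 11610)*34693)) = 46541/((31647*34693)) = 46541/1097929371 = 46541*(1/1097929371) = 4231/99811761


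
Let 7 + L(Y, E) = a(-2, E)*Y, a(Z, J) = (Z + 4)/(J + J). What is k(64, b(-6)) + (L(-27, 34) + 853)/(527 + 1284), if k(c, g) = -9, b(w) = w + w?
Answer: -525429/61574 ≈ -8.5333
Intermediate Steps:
a(Z, J) = (4 + Z)/(2*J) (a(Z, J) = (4 + Z)/((2*J)) = (4 + Z)*(1/(2*J)) = (4 + Z)/(2*J))
L(Y, E) = -7 + Y/E (L(Y, E) = -7 + ((4 - 2)/(2*E))*Y = -7 + ((1/2)*2/E)*Y = -7 + Y/E)
b(w) = 2*w
k(64, b(-6)) + (L(-27, 34) + 853)/(527 + 1284) = -9 + ((-7 - 27/34) + 853)/(527 + 1284) = -9 + ((-7 - 27*1/34) + 853)/1811 = -9 + ((-7 - 27/34) + 853)*(1/1811) = -9 + (-265/34 + 853)*(1/1811) = -9 + (28737/34)*(1/1811) = -9 + 28737/61574 = -525429/61574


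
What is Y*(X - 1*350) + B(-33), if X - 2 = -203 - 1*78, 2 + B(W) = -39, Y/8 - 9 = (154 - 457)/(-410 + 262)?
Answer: -55631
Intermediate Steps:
Y = 3270/37 (Y = 72 + 8*((154 - 457)/(-410 + 262)) = 72 + 8*(-303/(-148)) = 72 + 8*(-303*(-1/148)) = 72 + 8*(303/148) = 72 + 606/37 = 3270/37 ≈ 88.378)
B(W) = -41 (B(W) = -2 - 39 = -41)
X = -279 (X = 2 + (-203 - 1*78) = 2 + (-203 - 78) = 2 - 281 = -279)
Y*(X - 1*350) + B(-33) = 3270*(-279 - 1*350)/37 - 41 = 3270*(-279 - 350)/37 - 41 = (3270/37)*(-629) - 41 = -55590 - 41 = -55631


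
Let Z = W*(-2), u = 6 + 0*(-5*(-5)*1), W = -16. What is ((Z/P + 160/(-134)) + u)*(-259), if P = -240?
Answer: -1216264/1005 ≈ -1210.2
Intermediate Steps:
u = 6 (u = 6 + 0*(25*1) = 6 + 0*25 = 6 + 0 = 6)
Z = 32 (Z = -16*(-2) = 32)
((Z/P + 160/(-134)) + u)*(-259) = ((32/(-240) + 160/(-134)) + 6)*(-259) = ((32*(-1/240) + 160*(-1/134)) + 6)*(-259) = ((-2/15 - 80/67) + 6)*(-259) = (-1334/1005 + 6)*(-259) = (4696/1005)*(-259) = -1216264/1005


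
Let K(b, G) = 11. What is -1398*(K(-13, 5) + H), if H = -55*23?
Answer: 1753092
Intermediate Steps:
H = -1265
-1398*(K(-13, 5) + H) = -1398*(11 - 1265) = -1398*(-1254) = 1753092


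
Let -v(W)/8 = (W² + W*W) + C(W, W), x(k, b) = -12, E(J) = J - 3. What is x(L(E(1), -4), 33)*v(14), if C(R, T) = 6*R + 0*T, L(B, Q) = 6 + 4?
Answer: 45696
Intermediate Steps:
E(J) = -3 + J
L(B, Q) = 10
C(R, T) = 6*R (C(R, T) = 6*R + 0 = 6*R)
v(W) = -48*W - 16*W² (v(W) = -8*((W² + W*W) + 6*W) = -8*((W² + W²) + 6*W) = -8*(2*W² + 6*W) = -48*W - 16*W²)
x(L(E(1), -4), 33)*v(14) = -192*14*(-3 - 1*14) = -192*14*(-3 - 14) = -192*14*(-17) = -12*(-3808) = 45696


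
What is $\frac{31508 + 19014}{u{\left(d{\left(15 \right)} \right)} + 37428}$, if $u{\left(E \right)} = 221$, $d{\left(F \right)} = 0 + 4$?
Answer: $\frac{50522}{37649} \approx 1.3419$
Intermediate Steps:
$d{\left(F \right)} = 4$
$\frac{31508 + 19014}{u{\left(d{\left(15 \right)} \right)} + 37428} = \frac{31508 + 19014}{221 + 37428} = \frac{50522}{37649}$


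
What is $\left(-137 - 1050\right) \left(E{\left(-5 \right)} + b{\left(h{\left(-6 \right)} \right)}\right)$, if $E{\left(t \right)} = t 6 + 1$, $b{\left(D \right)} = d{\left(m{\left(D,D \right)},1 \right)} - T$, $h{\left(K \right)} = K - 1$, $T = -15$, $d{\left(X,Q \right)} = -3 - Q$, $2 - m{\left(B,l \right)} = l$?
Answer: $21366$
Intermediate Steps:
$m{\left(B,l \right)} = 2 - l$
$h{\left(K \right)} = -1 + K$
$b{\left(D \right)} = 11$ ($b{\left(D \right)} = \left(-3 - 1\right) - -15 = \left(-3 - 1\right) + 15 = -4 + 15 = 11$)
$E{\left(t \right)} = 1 + 6 t$ ($E{\left(t \right)} = 6 t + 1 = 1 + 6 t$)
$\left(-137 - 1050\right) \left(E{\left(-5 \right)} + b{\left(h{\left(-6 \right)} \right)}\right) = \left(-137 - 1050\right) \left(\left(1 + 6 \left(-5\right)\right) + 11\right) = - 1187 \left(\left(1 - 30\right) + 11\right) = - 1187 \left(-29 + 11\right) = \left(-1187\right) \left(-18\right) = 21366$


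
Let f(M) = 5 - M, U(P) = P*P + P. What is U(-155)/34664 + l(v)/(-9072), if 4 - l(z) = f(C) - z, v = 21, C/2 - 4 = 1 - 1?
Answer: 68743/100278 ≈ 0.68552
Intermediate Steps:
C = 8 (C = 8 + 2*(1 - 1) = 8 + 2*0 = 8 + 0 = 8)
U(P) = P + P² (U(P) = P² + P = P + P²)
l(z) = 7 + z (l(z) = 4 - ((5 - 1*8) - z) = 4 - ((5 - 8) - z) = 4 - (-3 - z) = 4 + (3 + z) = 7 + z)
U(-155)/34664 + l(v)/(-9072) = -155*(1 - 155)/34664 + (7 + 21)/(-9072) = -155*(-154)*(1/34664) + 28*(-1/9072) = 23870*(1/34664) - 1/324 = 1705/2476 - 1/324 = 68743/100278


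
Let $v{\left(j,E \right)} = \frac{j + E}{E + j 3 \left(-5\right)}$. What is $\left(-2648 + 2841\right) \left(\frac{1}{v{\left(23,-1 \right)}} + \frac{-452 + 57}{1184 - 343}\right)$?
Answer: $- \frac{28918734}{9251} \approx -3126.0$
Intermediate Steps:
$v{\left(j,E \right)} = \frac{E + j}{E - 15 j}$ ($v{\left(j,E \right)} = \frac{E + j}{E + 3 j \left(-5\right)} = \frac{E + j}{E - 15 j}$)
$\left(-2648 + 2841\right) \left(\frac{1}{v{\left(23,-1 \right)}} + \frac{-452 + 57}{1184 - 343}\right) = \left(-2648 + 2841\right) \left(\frac{1}{\frac{1}{-1 - 345} \left(-1 + 23\right)} + \frac{-452 + 57}{1184 - 343}\right) = 193 \left(\frac{1}{\frac{1}{-1 - 345} \cdot 22} - \frac{395}{841}\right) = 193 \left(\frac{1}{\frac{1}{-346} \cdot 22} - \frac{395}{841}\right) = 193 \left(\frac{1}{\left(- \frac{1}{346}\right) 22} - \frac{395}{841}\right) = 193 \left(\frac{1}{- \frac{11}{173}} - \frac{395}{841}\right) = 193 \left(- \frac{173}{11} - \frac{395}{841}\right) = 193 \left(- \frac{149838}{9251}\right) = - \frac{28918734}{9251}$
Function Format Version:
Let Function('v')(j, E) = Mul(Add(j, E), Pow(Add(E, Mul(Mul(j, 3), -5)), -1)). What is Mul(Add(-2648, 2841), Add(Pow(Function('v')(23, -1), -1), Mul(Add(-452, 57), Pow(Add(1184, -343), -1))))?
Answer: Rational(-28918734, 9251) ≈ -3126.0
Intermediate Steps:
Function('v')(j, E) = Mul(Pow(Add(E, Mul(-15, j)), -1), Add(E, j)) (Function('v')(j, E) = Mul(Add(E, j), Pow(Add(E, Mul(Mul(3, j), -5)), -1)) = Mul(Add(E, j), Pow(Add(E, Mul(-15, j)), -1)) = Mul(Pow(Add(E, Mul(-15, j)), -1), Add(E, j)))
Mul(Add(-2648, 2841), Add(Pow(Function('v')(23, -1), -1), Mul(Add(-452, 57), Pow(Add(1184, -343), -1)))) = Mul(Add(-2648, 2841), Add(Pow(Mul(Pow(Add(-1, Mul(-15, 23)), -1), Add(-1, 23)), -1), Mul(Add(-452, 57), Pow(Add(1184, -343), -1)))) = Mul(193, Add(Pow(Mul(Pow(Add(-1, -345), -1), 22), -1), Mul(-395, Pow(841, -1)))) = Mul(193, Add(Pow(Mul(Pow(-346, -1), 22), -1), Mul(-395, Rational(1, 841)))) = Mul(193, Add(Pow(Mul(Rational(-1, 346), 22), -1), Rational(-395, 841))) = Mul(193, Add(Pow(Rational(-11, 173), -1), Rational(-395, 841))) = Mul(193, Add(Rational(-173, 11), Rational(-395, 841))) = Mul(193, Rational(-149838, 9251)) = Rational(-28918734, 9251)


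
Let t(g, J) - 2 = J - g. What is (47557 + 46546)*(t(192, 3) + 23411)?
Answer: 2185448072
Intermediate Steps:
t(g, J) = 2 + J - g (t(g, J) = 2 + (J - g) = 2 + J - g)
(47557 + 46546)*(t(192, 3) + 23411) = (47557 + 46546)*((2 + 3 - 1*192) + 23411) = 94103*((2 + 3 - 192) + 23411) = 94103*(-187 + 23411) = 94103*23224 = 2185448072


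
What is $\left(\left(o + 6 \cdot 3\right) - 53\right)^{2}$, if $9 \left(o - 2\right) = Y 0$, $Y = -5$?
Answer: $1089$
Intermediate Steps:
$o = 2$ ($o = 2 + \frac{\left(-5\right) 0}{9} = 2 + \frac{1}{9} \cdot 0 = 2 + 0 = 2$)
$\left(\left(o + 6 \cdot 3\right) - 53\right)^{2} = \left(\left(2 + 6 \cdot 3\right) - 53\right)^{2} = \left(\left(2 + 18\right) - 53\right)^{2} = \left(20 - 53\right)^{2} = \left(-33\right)^{2} = 1089$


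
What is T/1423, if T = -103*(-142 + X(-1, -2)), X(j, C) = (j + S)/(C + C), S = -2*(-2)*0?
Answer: 58401/5692 ≈ 10.260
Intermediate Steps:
S = 0 (S = 4*0 = 0)
X(j, C) = j/(2*C) (X(j, C) = (j + 0)/(C + C) = j/((2*C)) = j*(1/(2*C)) = j/(2*C))
T = 58401/4 (T = -103*(-142 + (½)*(-1)/(-2)) = -103*(-142 + (½)*(-1)*(-½)) = -103*(-142 + ¼) = -103*(-567/4) = 58401/4 ≈ 14600.)
T/1423 = (58401/4)/1423 = (58401/4)*(1/1423) = 58401/5692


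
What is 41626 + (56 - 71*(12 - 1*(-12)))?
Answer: 39978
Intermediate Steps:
41626 + (56 - 71*(12 - 1*(-12))) = 41626 + (56 - 71*(12 + 12)) = 41626 + (56 - 71*24) = 41626 + (56 - 1704) = 41626 - 1648 = 39978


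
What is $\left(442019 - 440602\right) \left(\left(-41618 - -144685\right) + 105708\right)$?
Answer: $295834175$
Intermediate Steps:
$\left(442019 - 440602\right) \left(\left(-41618 - -144685\right) + 105708\right) = 1417 \left(\left(-41618 + 144685\right) + 105708\right) = 1417 \left(103067 + 105708\right) = 1417 \cdot 208775 = 295834175$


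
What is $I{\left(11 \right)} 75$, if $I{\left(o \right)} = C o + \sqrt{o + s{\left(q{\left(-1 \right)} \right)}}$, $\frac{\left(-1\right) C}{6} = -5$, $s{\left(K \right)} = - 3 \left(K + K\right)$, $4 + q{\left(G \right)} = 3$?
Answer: $24750 + 75 \sqrt{17} \approx 25059.0$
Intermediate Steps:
$q{\left(G \right)} = -1$ ($q{\left(G \right)} = -4 + 3 = -1$)
$s{\left(K \right)} = - 6 K$ ($s{\left(K \right)} = - 3 \cdot 2 K = - 6 K$)
$C = 30$ ($C = \left(-6\right) \left(-5\right) = 30$)
$I{\left(o \right)} = \sqrt{6 + o} + 30 o$ ($I{\left(o \right)} = 30 o + \sqrt{o - -6} = 30 o + \sqrt{o + 6} = 30 o + \sqrt{6 + o} = \sqrt{6 + o} + 30 o$)
$I{\left(11 \right)} 75 = \left(\sqrt{6 + 11} + 30 \cdot 11\right) 75 = \left(\sqrt{17} + 330\right) 75 = \left(330 + \sqrt{17}\right) 75 = 24750 + 75 \sqrt{17}$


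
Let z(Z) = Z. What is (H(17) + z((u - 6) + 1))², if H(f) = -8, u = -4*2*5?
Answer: 2809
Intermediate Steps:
u = -40 (u = -8*5 = -40)
(H(17) + z((u - 6) + 1))² = (-8 + ((-40 - 6) + 1))² = (-8 + (-46 + 1))² = (-8 - 45)² = (-53)² = 2809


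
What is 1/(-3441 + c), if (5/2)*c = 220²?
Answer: 1/15919 ≈ 6.2818e-5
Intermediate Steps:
c = 19360 (c = (⅖)*220² = (⅖)*48400 = 19360)
1/(-3441 + c) = 1/(-3441 + 19360) = 1/15919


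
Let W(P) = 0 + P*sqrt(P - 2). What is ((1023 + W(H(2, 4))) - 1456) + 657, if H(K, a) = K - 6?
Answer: 224 - 4*I*sqrt(6) ≈ 224.0 - 9.798*I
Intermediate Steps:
H(K, a) = -6 + K
W(P) = P*sqrt(-2 + P) (W(P) = 0 + P*sqrt(-2 + P) = P*sqrt(-2 + P))
((1023 + W(H(2, 4))) - 1456) + 657 = ((1023 + (-6 + 2)*sqrt(-2 + (-6 + 2))) - 1456) + 657 = ((1023 - 4*sqrt(-2 - 4)) - 1456) + 657 = ((1023 - 4*I*sqrt(6)) - 1456) + 657 = (-433 - 4*I*sqrt(6)) + 657 = 224 - 4*I*sqrt(6)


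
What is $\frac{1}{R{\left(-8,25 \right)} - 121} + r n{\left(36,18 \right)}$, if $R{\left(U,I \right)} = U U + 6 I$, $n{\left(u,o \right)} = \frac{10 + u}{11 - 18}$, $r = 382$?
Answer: $- \frac{1634189}{651} \approx -2510.3$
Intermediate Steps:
$n{\left(u,o \right)} = - \frac{10}{7} - \frac{u}{7}$ ($n{\left(u,o \right)} = \frac{10 + u}{-7} = \left(10 + u\right) \left(- \frac{1}{7}\right) = - \frac{10}{7} - \frac{u}{7}$)
$R{\left(U,I \right)} = U^{2} + 6 I$
$\frac{1}{R{\left(-8,25 \right)} - 121} + r n{\left(36,18 \right)} = \frac{1}{\left(\left(-8\right)^{2} + 6 \cdot 25\right) - 121} + 382 \left(- \frac{10}{7} - \frac{36}{7}\right) = \frac{1}{\left(64 + 150\right) - 121} + 382 \left(- \frac{10}{7} - \frac{36}{7}\right) = \frac{1}{214 - 121} + 382 \left(- \frac{46}{7}\right) = \frac{1}{93} - \frac{17572}{7} = - \frac{1634189}{651}$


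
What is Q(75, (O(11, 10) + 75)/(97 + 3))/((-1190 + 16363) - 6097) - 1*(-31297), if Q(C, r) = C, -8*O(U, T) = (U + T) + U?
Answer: 284051647/9076 ≈ 31297.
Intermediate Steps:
O(U, T) = -U/4 - T/8 (O(U, T) = -((U + T) + U)/8 = -((T + U) + U)/8 = -(T + 2*U)/8 = -U/4 - T/8)
Q(75, (O(11, 10) + 75)/(97 + 3))/((-1190 + 16363) - 6097) - 1*(-31297) = 75/((-1190 + 16363) - 6097) - 1*(-31297) = 75/(15173 - 6097) + 31297 = 75/9076 + 31297 = 284051647/9076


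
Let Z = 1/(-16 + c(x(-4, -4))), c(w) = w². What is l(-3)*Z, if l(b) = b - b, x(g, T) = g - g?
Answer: 0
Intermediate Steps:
x(g, T) = 0
l(b) = 0
Z = -1/16 (Z = 1/(-16 + 0²) = 1/(-16 + 0) = 1/(-16) = -1/16 ≈ -0.062500)
l(-3)*Z = 0*(-1/16) = 0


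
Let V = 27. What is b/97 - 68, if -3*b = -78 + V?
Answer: -6579/97 ≈ -67.825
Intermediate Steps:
b = 17 (b = -(-78 + 27)/3 = -⅓*(-51) = 17)
b/97 - 68 = 17/97 - 68 = -6579/97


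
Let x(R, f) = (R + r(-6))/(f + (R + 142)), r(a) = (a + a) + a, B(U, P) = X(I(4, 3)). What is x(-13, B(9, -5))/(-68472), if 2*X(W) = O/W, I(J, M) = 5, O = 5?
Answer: 31/8867124 ≈ 3.4961e-6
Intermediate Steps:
X(W) = 5/(2*W) (X(W) = (5/W)/2 = 5/(2*W))
B(U, P) = ½ (B(U, P) = (5/2)/5 = (5/2)*(⅕) = ½)
r(a) = 3*a (r(a) = 2*a + a = 3*a)
x(R, f) = (-18 + R)/(142 + R + f) (x(R, f) = (R + 3*(-6))/(f + (R + 142)) = (R - 18)/(f + (142 + R)) = (-18 + R)/(142 + R + f))
x(-13, B(9, -5))/(-68472) = ((-18 - 13)/(142 - 13 + ½))/(-68472) = (-31/(259/2))*(-1/68472) = ((2/259)*(-31))*(-1/68472) = -62/259*(-1/68472) = 31/8867124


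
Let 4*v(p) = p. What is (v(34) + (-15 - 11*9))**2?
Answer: 44521/4 ≈ 11130.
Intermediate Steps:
v(p) = p/4
(v(34) + (-15 - 11*9))**2 = ((1/4)*34 + (-15 - 11*9))**2 = (17/2 + (-15 - 99))**2 = (17/2 - 114)**2 = (-211/2)**2 = 44521/4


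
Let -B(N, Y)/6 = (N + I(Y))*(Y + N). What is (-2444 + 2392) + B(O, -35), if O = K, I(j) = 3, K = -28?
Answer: -9502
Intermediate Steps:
O = -28
B(N, Y) = -6*(3 + N)*(N + Y) (B(N, Y) = -6*(N + 3)*(Y + N) = -6*(3 + N)*(N + Y))
(-2444 + 2392) + B(O, -35) = (-2444 + 2392) + (-18*(-28) - 18*(-35) - 6*(-28)**2 - 6*(-28)*(-35)) = -52 + (504 + 630 - 6*784 - 5880) = -52 + (504 + 630 - 4704 - 5880) = -52 - 9450 = -9502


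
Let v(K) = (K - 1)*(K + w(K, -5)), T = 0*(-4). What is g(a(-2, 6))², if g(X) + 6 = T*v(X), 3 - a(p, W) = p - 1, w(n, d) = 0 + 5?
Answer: 36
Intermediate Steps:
T = 0
w(n, d) = 5
a(p, W) = 4 - p (a(p, W) = 3 - (p - 1) = 3 - (-1 + p) = 3 + (1 - p) = 4 - p)
v(K) = (-1 + K)*(5 + K) (v(K) = (K - 1)*(K + 5) = (-1 + K)*(5 + K))
g(X) = -6 (g(X) = -6 + 0*(-5 + X² + 4*X) = -6 + 0 = -6)
g(a(-2, 6))² = (-6)² = 36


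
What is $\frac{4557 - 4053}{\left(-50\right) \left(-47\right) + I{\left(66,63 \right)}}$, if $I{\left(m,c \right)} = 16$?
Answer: $\frac{36}{169} \approx 0.21302$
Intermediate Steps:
$\frac{4557 - 4053}{\left(-50\right) \left(-47\right) + I{\left(66,63 \right)}} = \frac{4557 - 4053}{\left(-50\right) \left(-47\right) + 16} = \frac{504}{2350 + 16} = \frac{504}{2366} = 504 \cdot \frac{1}{2366} = \frac{36}{169}$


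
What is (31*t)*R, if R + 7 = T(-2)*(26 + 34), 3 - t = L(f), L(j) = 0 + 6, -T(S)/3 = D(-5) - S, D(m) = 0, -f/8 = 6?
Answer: 34131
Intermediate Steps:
f = -48 (f = -8*6 = -48)
T(S) = 3*S (T(S) = -3*(0 - S) = -(-3)*S = 3*S)
L(j) = 6
t = -3 (t = 3 - 1*6 = 3 - 6 = -3)
R = -367 (R = -7 + (3*(-2))*(26 + 34) = -7 - 6*60 = -7 - 360 = -367)
(31*t)*R = (31*(-3))*(-367) = -93*(-367) = 34131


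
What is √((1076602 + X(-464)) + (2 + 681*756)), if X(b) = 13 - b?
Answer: √1591917 ≈ 1261.7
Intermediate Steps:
√((1076602 + X(-464)) + (2 + 681*756)) = √((1076602 + (13 - 1*(-464))) + (2 + 681*756)) = √((1076602 + (13 + 464)) + (2 + 514836)) = √((1076602 + 477) + 514838) = √(1077079 + 514838) = √1591917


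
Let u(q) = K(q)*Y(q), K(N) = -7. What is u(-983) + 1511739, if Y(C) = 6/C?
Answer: 1486039479/983 ≈ 1.5117e+6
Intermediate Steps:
u(q) = -42/q
u(-983) + 1511739 = -42/(-983) + 1511739 = -42*(-1/983) + 1511739 = 42/983 + 1511739 = 1486039479/983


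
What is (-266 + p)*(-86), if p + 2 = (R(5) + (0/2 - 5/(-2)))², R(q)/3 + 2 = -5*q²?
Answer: -24595011/2 ≈ -1.2298e+7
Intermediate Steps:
R(q) = -6 - 15*q² (R(q) = -6 + 3*(-5*q²) = -6 - 15*q²)
p = 573041/4 (p = -2 + ((-6 - 15*5²) + (0/2 - 5/(-2)))² = -2 + ((-6 - 15*25) + (0*(½) - 5*(-½)))² = -2 + ((-6 - 375) + (0 + 5/2))² = -2 + (-381 + 5/2)² = -2 + (-757/2)² = -2 + 573049/4 = 573041/4 ≈ 1.4326e+5)
(-266 + p)*(-86) = (-266 + 573041/4)*(-86) = (571977/4)*(-86) = -24595011/2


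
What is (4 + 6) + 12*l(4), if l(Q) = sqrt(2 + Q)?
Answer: 10 + 12*sqrt(6) ≈ 39.394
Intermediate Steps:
(4 + 6) + 12*l(4) = (4 + 6) + 12*sqrt(2 + 4) = 10 + 12*sqrt(6)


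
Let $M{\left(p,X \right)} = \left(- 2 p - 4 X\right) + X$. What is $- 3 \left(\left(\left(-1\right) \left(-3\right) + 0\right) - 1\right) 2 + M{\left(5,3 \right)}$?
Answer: $-31$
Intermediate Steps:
$M{\left(p,X \right)} = - 3 X - 2 p$ ($M{\left(p,X \right)} = \left(- 4 X - 2 p\right) + X = - 3 X - 2 p$)
$- 3 \left(\left(\left(-1\right) \left(-3\right) + 0\right) - 1\right) 2 + M{\left(5,3 \right)} = - 3 \left(\left(\left(-1\right) \left(-3\right) + 0\right) - 1\right) 2 - 19 = - 3 \left(\left(3 + 0\right) - 1\right) 2 - 19 = - 3 \left(3 - 1\right) 2 - 19 = - 3 \cdot 2 \cdot 2 - 19 = \left(-3\right) 4 - 19 = -12 - 19 = -31$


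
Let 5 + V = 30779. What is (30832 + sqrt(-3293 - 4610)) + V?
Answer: 61606 + I*sqrt(7903) ≈ 61606.0 + 88.899*I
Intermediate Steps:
V = 30774 (V = -5 + 30779 = 30774)
(30832 + sqrt(-3293 - 4610)) + V = (30832 + sqrt(-3293 - 4610)) + 30774 = (30832 + sqrt(-7903)) + 30774 = (30832 + I*sqrt(7903)) + 30774 = 61606 + I*sqrt(7903)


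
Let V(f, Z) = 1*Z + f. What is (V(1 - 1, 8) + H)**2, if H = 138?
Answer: 21316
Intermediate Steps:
V(f, Z) = Z + f
(V(1 - 1, 8) + H)**2 = ((8 + (1 - 1)) + 138)**2 = ((8 + 0) + 138)**2 = (8 + 138)**2 = 146**2 = 21316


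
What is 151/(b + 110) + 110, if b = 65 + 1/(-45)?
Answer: 872935/7874 ≈ 110.86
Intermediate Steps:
b = 2924/45 (b = 65 - 1/45 = 2924/45 ≈ 64.978)
151/(b + 110) + 110 = 151/(2924/45 + 110) + 110 = 151/(7874/45) + 110 = (45/7874)*151 + 110 = 6795/7874 + 110 = 872935/7874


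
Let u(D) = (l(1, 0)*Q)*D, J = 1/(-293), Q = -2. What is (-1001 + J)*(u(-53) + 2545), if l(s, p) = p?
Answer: -746433230/293 ≈ -2.5476e+6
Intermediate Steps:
J = -1/293 ≈ -0.0034130
u(D) = 0 (u(D) = (0*(-2))*D = 0*D = 0)
(-1001 + J)*(u(-53) + 2545) = (-1001 - 1/293)*(0 + 2545) = -293294/293*2545 = -746433230/293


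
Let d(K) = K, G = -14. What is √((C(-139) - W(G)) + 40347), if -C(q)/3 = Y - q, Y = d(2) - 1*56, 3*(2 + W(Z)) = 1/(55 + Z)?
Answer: √606582003/123 ≈ 200.23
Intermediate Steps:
W(Z) = -2 + 1/(3*(55 + Z))
Y = -54 (Y = 2 - 1*56 = 2 - 56 = -54)
C(q) = 162 + 3*q (C(q) = -3*(-54 - q) = 162 + 3*q)
√((C(-139) - W(G)) + 40347) = √(((162 + 3*(-139)) - (-329 - 6*(-14))/(3*(55 - 14))) + 40347) = √(((162 - 417) - (-329 + 84)/(3*41)) + 40347) = √((-255 - (-245)/(3*41)) + 40347) = √((-255 - 1*(-245/123)) + 40347) = √((-255 + 245/123) + 40347) = √(-31120/123 + 40347) = √(4931561/123) = √606582003/123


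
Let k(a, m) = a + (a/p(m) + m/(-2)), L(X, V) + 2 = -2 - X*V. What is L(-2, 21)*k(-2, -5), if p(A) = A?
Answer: 171/5 ≈ 34.200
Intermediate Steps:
L(X, V) = -4 - V*X (L(X, V) = -2 + (-2 - X*V) = -2 + (-2 - V*X) = -4 - V*X)
k(a, m) = a - m/2 + a/m (k(a, m) = a + (a/m + m/(-2)) = a + (a/m + m*(-1/2)) = a + (a/m - m/2) = a + (-m/2 + a/m) = a - m/2 + a/m)
L(-2, 21)*k(-2, -5) = (-4 - 1*21*(-2))*(-2 - 1/2*(-5) - 2/(-5)) = (-4 + 42)*(-2 + 5/2 - 2*(-1/5)) = 38*(-2 + 5/2 + 2/5) = 38*(9/10) = 171/5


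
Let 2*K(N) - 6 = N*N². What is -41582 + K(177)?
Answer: 5462075/2 ≈ 2.7310e+6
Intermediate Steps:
K(N) = 3 + N³/2 (K(N) = 3 + (N*N²)/2 = 3 + N³/2)
-41582 + K(177) = -41582 + (3 + (½)*177³) = -41582 + (3 + (½)*5545233) = -41582 + (3 + 5545233/2) = -41582 + 5545239/2 = 5462075/2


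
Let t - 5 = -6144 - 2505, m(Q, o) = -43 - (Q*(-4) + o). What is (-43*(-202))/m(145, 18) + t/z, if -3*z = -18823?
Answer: 150037870/9769137 ≈ 15.358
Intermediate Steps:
m(Q, o) = -43 - o + 4*Q (m(Q, o) = -43 - (-4*Q + o) = -43 - (o - 4*Q) = -43 + (-o + 4*Q) = -43 - o + 4*Q)
t = -8644 (t = 5 + (-6144 - 2505) = 5 - 8649 = -8644)
z = 18823/3 (z = -⅓*(-18823) = 18823/3 ≈ 6274.3)
(-43*(-202))/m(145, 18) + t/z = (-43*(-202))/(-43 - 1*18 + 4*145) - 8644/18823/3 = 8686/(-43 - 18 + 580) - 8644*3/18823 = 8686/519 - 25932/18823 = 150037870/9769137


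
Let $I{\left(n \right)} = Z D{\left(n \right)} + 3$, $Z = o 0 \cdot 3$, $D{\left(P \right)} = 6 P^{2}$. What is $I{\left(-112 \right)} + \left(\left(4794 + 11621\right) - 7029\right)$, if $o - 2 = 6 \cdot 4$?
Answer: $9389$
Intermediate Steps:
$o = 26$ ($o = 2 + 6 \cdot 4 = 2 + 24 = 26$)
$Z = 0$ ($Z = 26 \cdot 0 \cdot 3 = 0 \cdot 3 = 0$)
$I{\left(n \right)} = 3$ ($I{\left(n \right)} = 0 \cdot 6 n^{2} + 3 = 0 + 3 = 3$)
$I{\left(-112 \right)} + \left(\left(4794 + 11621\right) - 7029\right) = 3 + \left(\left(4794 + 11621\right) - 7029\right) = 3 + \left(16415 - 7029\right) = 3 + 9386 = 9389$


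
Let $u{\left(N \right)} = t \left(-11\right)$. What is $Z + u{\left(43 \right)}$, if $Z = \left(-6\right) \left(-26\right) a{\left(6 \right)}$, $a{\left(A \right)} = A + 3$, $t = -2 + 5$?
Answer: $1371$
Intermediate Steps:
$t = 3$
$u{\left(N \right)} = -33$ ($u{\left(N \right)} = 3 \left(-11\right) = -33$)
$a{\left(A \right)} = 3 + A$
$Z = 1404$ ($Z = \left(-6\right) \left(-26\right) \left(3 + 6\right) = 156 \cdot 9 = 1404$)
$Z + u{\left(43 \right)} = 1404 - 33 = 1371$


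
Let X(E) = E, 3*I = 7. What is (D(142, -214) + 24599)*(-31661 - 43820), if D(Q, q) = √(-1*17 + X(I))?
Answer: -1856757119 - 150962*I*√33/3 ≈ -1.8568e+9 - 2.8907e+5*I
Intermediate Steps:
I = 7/3 (I = (⅓)*7 = 7/3 ≈ 2.3333)
D(Q, q) = 2*I*√33/3 (D(Q, q) = √(-1*17 + 7/3) = √(-17 + 7/3) = √(-44/3) = 2*I*√33/3)
(D(142, -214) + 24599)*(-31661 - 43820) = (2*I*√33/3 + 24599)*(-31661 - 43820) = (24599 + 2*I*√33/3)*(-75481) = -1856757119 - 150962*I*√33/3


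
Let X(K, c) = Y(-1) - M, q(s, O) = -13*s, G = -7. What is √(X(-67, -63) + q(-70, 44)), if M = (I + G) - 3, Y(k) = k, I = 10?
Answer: 3*√101 ≈ 30.150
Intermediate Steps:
M = 0 (M = (10 - 7) - 3 = 3 - 3 = 0)
X(K, c) = -1 (X(K, c) = -1 - 1*0 = -1 + 0 = -1)
√(X(-67, -63) + q(-70, 44)) = √(-1 - 13*(-70)) = √(-1 + 910) = √909 = 3*√101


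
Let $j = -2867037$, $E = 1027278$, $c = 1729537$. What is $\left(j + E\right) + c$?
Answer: $-110222$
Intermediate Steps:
$\left(j + E\right) + c = \left(-2867037 + 1027278\right) + 1729537 = -1839759 + 1729537 = -110222$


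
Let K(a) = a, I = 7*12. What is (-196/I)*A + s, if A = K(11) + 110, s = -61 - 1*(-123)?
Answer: -661/3 ≈ -220.33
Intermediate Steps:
I = 84
s = 62 (s = -61 + 123 = 62)
A = 121 (A = 11 + 110 = 121)
(-196/I)*A + s = -196/84*121 + 62 = -196*1/84*121 + 62 = -7/3*121 + 62 = -847/3 + 62 = -661/3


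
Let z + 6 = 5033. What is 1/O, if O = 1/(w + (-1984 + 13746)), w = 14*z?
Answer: 82140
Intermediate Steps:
z = 5027 (z = -6 + 5033 = 5027)
w = 70378 (w = 14*5027 = 70378)
O = 1/82140 (O = 1/(70378 + (-1984 + 13746)) = 1/(70378 + 11762) = 1/82140 ≈ 1.2174e-5)
1/O = 1/(1/82140) = 82140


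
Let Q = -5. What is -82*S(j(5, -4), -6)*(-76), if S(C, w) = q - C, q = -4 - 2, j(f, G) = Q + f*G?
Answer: 118408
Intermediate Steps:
j(f, G) = -5 + G*f (j(f, G) = -5 + f*G = -5 + G*f)
q = -6
S(C, w) = -6 - C
-82*S(j(5, -4), -6)*(-76) = -82*(-6 - (-5 - 4*5))*(-76) = -82*(-6 - (-5 - 20))*(-76) = -82*(-6 - 1*(-25))*(-76) = -82*(-6 + 25)*(-76) = -82*19*(-76) = -1558*(-76) = 118408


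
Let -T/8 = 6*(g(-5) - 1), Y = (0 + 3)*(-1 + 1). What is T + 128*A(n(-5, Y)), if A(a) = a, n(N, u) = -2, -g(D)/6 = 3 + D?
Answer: -784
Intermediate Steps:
g(D) = -18 - 6*D (g(D) = -6*(3 + D) = -18 - 6*D)
Y = 0 (Y = 3*0 = 0)
T = -528 (T = -48*((-18 - 6*(-5)) - 1) = -48*((-18 + 30) - 1) = -48*(12 - 1) = -48*11 = -8*66 = -528)
T + 128*A(n(-5, Y)) = -528 + 128*(-2) = -528 - 256 = -784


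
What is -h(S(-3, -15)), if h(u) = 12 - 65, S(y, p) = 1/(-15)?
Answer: 53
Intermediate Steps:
S(y, p) = -1/15
h(u) = -53
-h(S(-3, -15)) = -1*(-53) = 53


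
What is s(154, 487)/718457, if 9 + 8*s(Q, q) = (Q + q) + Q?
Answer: 393/2873828 ≈ 0.00013675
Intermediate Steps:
s(Q, q) = -9/8 + Q/4 + q/8 (s(Q, q) = -9/8 + ((Q + q) + Q)/8 = -9/8 + (q + 2*Q)/8 = -9/8 + (Q/4 + q/8) = -9/8 + Q/4 + q/8)
s(154, 487)/718457 = (-9/8 + (¼)*154 + (⅛)*487)/718457 = (-9/8 + 77/2 + 487/8)*(1/718457) = (393/4)*(1/718457) = 393/2873828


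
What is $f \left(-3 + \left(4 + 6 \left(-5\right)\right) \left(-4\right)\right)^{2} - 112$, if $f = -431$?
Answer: $-4396743$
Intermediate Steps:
$f \left(-3 + \left(4 + 6 \left(-5\right)\right) \left(-4\right)\right)^{2} - 112 = - 431 \left(-3 + \left(4 + 6 \left(-5\right)\right) \left(-4\right)\right)^{2} - 112 = - 431 \left(-3 + \left(4 - 30\right) \left(-4\right)\right)^{2} - 112 = - 431 \left(-3 - -104\right)^{2} - 112 = - 431 \left(-3 + 104\right)^{2} - 112 = - 431 \cdot 101^{2} - 112 = \left(-431\right) 10201 - 112 = -4396631 - 112 = -4396743$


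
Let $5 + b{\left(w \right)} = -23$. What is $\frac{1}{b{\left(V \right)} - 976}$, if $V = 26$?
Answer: $- \frac{1}{1004} \approx -0.00099602$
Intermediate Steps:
$b{\left(w \right)} = -28$ ($b{\left(w \right)} = -5 - 23 = -28$)
$\frac{1}{b{\left(V \right)} - 976} = \frac{1}{-28 - 976} = \frac{1}{-1004} = - \frac{1}{1004}$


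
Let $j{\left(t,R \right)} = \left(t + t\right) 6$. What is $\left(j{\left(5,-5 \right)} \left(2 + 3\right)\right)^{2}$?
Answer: $90000$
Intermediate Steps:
$j{\left(t,R \right)} = 12 t$ ($j{\left(t,R \right)} = 2 t 6 = 12 t$)
$\left(j{\left(5,-5 \right)} \left(2 + 3\right)\right)^{2} = \left(12 \cdot 5 \left(2 + 3\right)\right)^{2} = \left(60 \cdot 5\right)^{2} = 300^{2} = 90000$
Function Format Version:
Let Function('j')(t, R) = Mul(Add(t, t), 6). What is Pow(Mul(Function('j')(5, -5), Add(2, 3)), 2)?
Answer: 90000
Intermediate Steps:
Function('j')(t, R) = Mul(12, t) (Function('j')(t, R) = Mul(Mul(2, t), 6) = Mul(12, t))
Pow(Mul(Function('j')(5, -5), Add(2, 3)), 2) = Pow(Mul(Mul(12, 5), Add(2, 3)), 2) = Pow(Mul(60, 5), 2) = Pow(300, 2) = 90000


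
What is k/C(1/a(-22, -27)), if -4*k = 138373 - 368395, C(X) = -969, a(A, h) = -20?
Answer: -38337/646 ≈ -59.345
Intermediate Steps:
k = 115011/2 (k = -(138373 - 368395)/4 = -¼*(-230022) = 115011/2 ≈ 57506.)
k/C(1/a(-22, -27)) = (115011/2)/(-969) = (115011/2)*(-1/969) = -38337/646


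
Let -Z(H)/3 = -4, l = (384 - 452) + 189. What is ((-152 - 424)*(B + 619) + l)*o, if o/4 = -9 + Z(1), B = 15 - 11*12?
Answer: -3468372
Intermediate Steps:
B = -117 (B = 15 - 132 = -117)
l = 121 (l = -68 + 189 = 121)
Z(H) = 12 (Z(H) = -3*(-4) = 12)
o = 12 (o = 4*(-9 + 12) = 4*3 = 12)
((-152 - 424)*(B + 619) + l)*o = ((-152 - 424)*(-117 + 619) + 121)*12 = (-576*502 + 121)*12 = (-289152 + 121)*12 = -289031*12 = -3468372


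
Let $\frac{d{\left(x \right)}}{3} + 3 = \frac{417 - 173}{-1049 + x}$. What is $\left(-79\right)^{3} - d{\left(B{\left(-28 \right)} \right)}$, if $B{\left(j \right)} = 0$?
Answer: $- \frac{517187738}{1049} \approx -4.9303 \cdot 10^{5}$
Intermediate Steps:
$d{\left(x \right)} = -9 + \frac{732}{-1049 + x}$ ($d{\left(x \right)} = -9 + 3 \frac{417 - 173}{-1049 + x} = -9 + 3 \frac{244}{-1049 + x} = -9 + \frac{732}{-1049 + x}$)
$\left(-79\right)^{3} - d{\left(B{\left(-28 \right)} \right)} = \left(-79\right)^{3} - \frac{3 \left(3391 - 0\right)}{-1049 + 0} = -493039 - \frac{3 \left(3391 + 0\right)}{-1049} = -493039 - 3 \left(- \frac{1}{1049}\right) 3391 = -493039 - - \frac{10173}{1049} = -493039 + \frac{10173}{1049} = - \frac{517187738}{1049}$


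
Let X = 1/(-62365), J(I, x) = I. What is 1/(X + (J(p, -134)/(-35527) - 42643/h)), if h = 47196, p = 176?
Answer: -104569409390580/95001305656597 ≈ -1.1007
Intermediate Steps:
X = -1/62365 ≈ -1.6035e-5
1/(X + (J(p, -134)/(-35527) - 42643/h)) = 1/(-1/62365 + (176/(-35527) - 42643/47196)) = 1/(-1/62365 + (176*(-1/35527) - 42643*1/47196)) = 1/(-1/62365 + (-176/35527 - 42643/47196)) = 1/(-1/62365 - 1523284357/1676732292) = 1/(-95001305656597/104569409390580) = -104569409390580/95001305656597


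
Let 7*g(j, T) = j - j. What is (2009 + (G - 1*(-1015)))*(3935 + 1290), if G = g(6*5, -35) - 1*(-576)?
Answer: 18810000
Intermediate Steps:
g(j, T) = 0 (g(j, T) = (j - j)/7 = (⅐)*0 = 0)
G = 576 (G = 0 - 1*(-576) = 0 + 576 = 576)
(2009 + (G - 1*(-1015)))*(3935 + 1290) = (2009 + (576 - 1*(-1015)))*(3935 + 1290) = (2009 + (576 + 1015))*5225 = (2009 + 1591)*5225 = 3600*5225 = 18810000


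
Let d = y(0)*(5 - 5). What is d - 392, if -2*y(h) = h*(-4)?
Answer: -392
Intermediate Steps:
y(h) = 2*h (y(h) = -h*(-4)/2 = -(-2)*h = 2*h)
d = 0 (d = (2*0)*(5 - 5) = 0*0 = 0)
d - 392 = 0 - 392 = -392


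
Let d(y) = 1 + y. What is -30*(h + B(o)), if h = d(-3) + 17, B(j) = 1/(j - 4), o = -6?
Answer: -447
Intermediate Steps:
B(j) = 1/(-4 + j)
h = 15 (h = (1 - 3) + 17 = -2 + 17 = 15)
-30*(h + B(o)) = -30*(15 + 1/(-4 - 6)) = -30*(15 + 1/(-10)) = -30*(15 - ⅒) = -30*149/10 = -447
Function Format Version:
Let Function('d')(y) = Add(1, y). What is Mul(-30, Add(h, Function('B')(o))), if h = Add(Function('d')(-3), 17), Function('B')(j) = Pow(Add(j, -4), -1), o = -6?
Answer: -447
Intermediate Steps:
Function('B')(j) = Pow(Add(-4, j), -1)
h = 15 (h = Add(Add(1, -3), 17) = Add(-2, 17) = 15)
Mul(-30, Add(h, Function('B')(o))) = Mul(-30, Add(15, Pow(Add(-4, -6), -1))) = Mul(-30, Add(15, Pow(-10, -1))) = Mul(-30, Add(15, Rational(-1, 10))) = Mul(-30, Rational(149, 10)) = -447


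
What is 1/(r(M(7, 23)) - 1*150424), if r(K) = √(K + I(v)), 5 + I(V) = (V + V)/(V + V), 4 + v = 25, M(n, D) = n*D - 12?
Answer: -150424/22627379631 - √145/22627379631 ≈ -6.6484e-6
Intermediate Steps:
M(n, D) = -12 + D*n (M(n, D) = D*n - 12 = -12 + D*n)
v = 21 (v = -4 + 25 = 21)
I(V) = -4 (I(V) = -5 + (V + V)/(V + V) = -5 + (2*V)/((2*V)) = -5 + (2*V)*(1/(2*V)) = -5 + 1 = -4)
r(K) = √(-4 + K) (r(K) = √(K - 4) = √(-4 + K))
1/(r(M(7, 23)) - 1*150424) = 1/(√(-4 + (-12 + 23*7)) - 1*150424) = 1/(√(-4 + (-12 + 161)) - 150424) = 1/(√(-4 + 149) - 150424) = 1/(√145 - 150424) = 1/(-150424 + √145)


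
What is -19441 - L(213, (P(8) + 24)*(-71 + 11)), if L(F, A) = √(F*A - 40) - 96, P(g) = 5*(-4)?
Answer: -19345 - 2*I*√12790 ≈ -19345.0 - 226.19*I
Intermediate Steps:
P(g) = -20
L(F, A) = -96 + √(-40 + A*F) (L(F, A) = √(A*F - 40) - 96 = √(-40 + A*F) - 96 = -96 + √(-40 + A*F))
-19441 - L(213, (P(8) + 24)*(-71 + 11)) = -19441 - (-96 + √(-40 + ((-20 + 24)*(-71 + 11))*213)) = -19441 - (-96 + √(-40 + (4*(-60))*213)) = -19441 - (-96 + √(-40 - 240*213)) = -19441 - (-96 + √(-40 - 51120)) = -19441 - (-96 + √(-51160)) = -19441 - (-96 + 2*I*√12790) = -19441 + (96 - 2*I*√12790) = -19345 - 2*I*√12790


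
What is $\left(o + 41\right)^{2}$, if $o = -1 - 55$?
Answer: $225$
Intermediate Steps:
$o = -56$
$\left(o + 41\right)^{2} = \left(-56 + 41\right)^{2} = \left(-15\right)^{2} = 225$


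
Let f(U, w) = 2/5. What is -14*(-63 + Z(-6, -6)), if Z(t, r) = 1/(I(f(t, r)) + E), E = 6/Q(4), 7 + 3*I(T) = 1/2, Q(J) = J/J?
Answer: 20202/23 ≈ 878.35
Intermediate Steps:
Q(J) = 1
f(U, w) = ⅖ (f(U, w) = 2*(⅕) = ⅖)
I(T) = -13/6 (I(T) = -7/3 + (⅓)/2 = -7/3 + (⅓)*(½) = -7/3 + ⅙ = -13/6)
E = 6 (E = 6/1 = 6*1 = 6)
Z(t, r) = 6/23 (Z(t, r) = 1/(-13/6 + 6) = 1/(23/6) = 6/23)
-14*(-63 + Z(-6, -6)) = -14*(-63 + 6/23) = -14*(-1443/23) = 20202/23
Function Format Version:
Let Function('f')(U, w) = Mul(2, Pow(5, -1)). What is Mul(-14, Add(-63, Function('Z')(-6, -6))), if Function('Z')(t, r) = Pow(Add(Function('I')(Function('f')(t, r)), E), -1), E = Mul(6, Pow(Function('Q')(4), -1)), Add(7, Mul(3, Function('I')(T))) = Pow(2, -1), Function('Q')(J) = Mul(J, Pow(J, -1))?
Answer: Rational(20202, 23) ≈ 878.35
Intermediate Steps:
Function('Q')(J) = 1
Function('f')(U, w) = Rational(2, 5) (Function('f')(U, w) = Mul(2, Rational(1, 5)) = Rational(2, 5))
Function('I')(T) = Rational(-13, 6) (Function('I')(T) = Add(Rational(-7, 3), Mul(Rational(1, 3), Pow(2, -1))) = Add(Rational(-7, 3), Mul(Rational(1, 3), Rational(1, 2))) = Add(Rational(-7, 3), Rational(1, 6)) = Rational(-13, 6))
E = 6 (E = Mul(6, Pow(1, -1)) = Mul(6, 1) = 6)
Function('Z')(t, r) = Rational(6, 23) (Function('Z')(t, r) = Pow(Add(Rational(-13, 6), 6), -1) = Pow(Rational(23, 6), -1) = Rational(6, 23))
Mul(-14, Add(-63, Function('Z')(-6, -6))) = Mul(-14, Add(-63, Rational(6, 23))) = Mul(-14, Rational(-1443, 23)) = Rational(20202, 23)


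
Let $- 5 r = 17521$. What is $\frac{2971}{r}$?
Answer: $- \frac{14855}{17521} \approx -0.84784$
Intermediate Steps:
$r = - \frac{17521}{5}$ ($r = \left(- \frac{1}{5}\right) 17521 = - \frac{17521}{5} \approx -3504.2$)
$\frac{2971}{r} = \frac{2971}{- \frac{17521}{5}} = 2971 \left(- \frac{5}{17521}\right) = - \frac{14855}{17521}$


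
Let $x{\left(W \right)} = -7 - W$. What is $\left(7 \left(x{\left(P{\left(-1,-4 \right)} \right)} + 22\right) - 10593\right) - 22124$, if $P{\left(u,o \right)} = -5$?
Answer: $-32577$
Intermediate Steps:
$\left(7 \left(x{\left(P{\left(-1,-4 \right)} \right)} + 22\right) - 10593\right) - 22124 = \left(7 \left(\left(-7 - -5\right) + 22\right) - 10593\right) - 22124 = \left(7 \left(\left(-7 + 5\right) + 22\right) - 10593\right) - 22124 = \left(7 \left(-2 + 22\right) - 10593\right) - 22124 = \left(7 \cdot 20 - 10593\right) - 22124 = \left(140 - 10593\right) - 22124 = -10453 - 22124 = -32577$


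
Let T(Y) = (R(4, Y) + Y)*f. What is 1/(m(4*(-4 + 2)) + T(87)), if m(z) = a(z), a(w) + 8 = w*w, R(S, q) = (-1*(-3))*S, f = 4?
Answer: 1/452 ≈ 0.0022124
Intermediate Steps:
R(S, q) = 3*S
a(w) = -8 + w² (a(w) = -8 + w*w = -8 + w²)
T(Y) = 48 + 4*Y (T(Y) = (3*4 + Y)*4 = (12 + Y)*4 = 48 + 4*Y)
m(z) = -8 + z²
1/(m(4*(-4 + 2)) + T(87)) = 1/((-8 + (4*(-4 + 2))²) + (48 + 4*87)) = 1/((-8 + (4*(-2))²) + (48 + 348)) = 1/((-8 + (-8)²) + 396) = 1/((-8 + 64) + 396) = 1/(56 + 396) = 1/452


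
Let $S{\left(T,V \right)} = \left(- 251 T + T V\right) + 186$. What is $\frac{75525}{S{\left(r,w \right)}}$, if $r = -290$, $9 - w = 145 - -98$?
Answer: $\frac{75525}{140836} \approx 0.53626$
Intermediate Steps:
$w = -234$ ($w = 9 - \left(145 - -98\right) = 9 - \left(145 + 98\right) = 9 - 243 = -234$)
$S{\left(T,V \right)} = 186 - 251 T + T V$
$\frac{75525}{S{\left(r,w \right)}} = \frac{75525}{186 - -72790 - -67860} = \frac{75525}{186 + 72790 + 67860} = \frac{75525}{140836}$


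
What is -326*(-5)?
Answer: 1630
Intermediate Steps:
-326*(-5) = -1*(-1630) = 1630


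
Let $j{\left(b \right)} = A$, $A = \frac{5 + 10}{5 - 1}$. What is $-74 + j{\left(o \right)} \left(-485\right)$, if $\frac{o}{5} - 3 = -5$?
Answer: $- \frac{7571}{4} \approx -1892.8$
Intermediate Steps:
$o = -10$ ($o = 15 + 5 \left(-5\right) = 15 - 25 = -10$)
$A = \frac{15}{4} \approx 3.75$
$j{\left(b \right)} = \frac{15}{4}$
$-74 + j{\left(o \right)} \left(-485\right) = -74 + \frac{15}{4} \left(-485\right) = -74 - \frac{7275}{4} = - \frac{7571}{4}$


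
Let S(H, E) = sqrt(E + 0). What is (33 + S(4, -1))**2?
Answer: (33 + I)**2 ≈ 1088.0 + 66.0*I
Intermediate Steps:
S(H, E) = sqrt(E)
(33 + S(4, -1))**2 = (33 + sqrt(-1))**2 = (33 + I)**2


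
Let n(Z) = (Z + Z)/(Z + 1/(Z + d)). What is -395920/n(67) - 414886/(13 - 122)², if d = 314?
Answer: -60051496132202/303286287 ≈ -1.9800e+5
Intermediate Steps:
n(Z) = 2*Z/(Z + 1/(314 + Z)) (n(Z) = (Z + Z)/(Z + 1/(Z + 314)) = (2*Z)/(Z + 1/(314 + Z)) = 2*Z/(Z + 1/(314 + Z)))
-395920/n(67) - 414886/(13 - 122)² = -395920*(1 + 67² + 314*67)/(134*(314 + 67)) - 414886/(13 - 122)² = -395920/(2*67*381/(1 + 4489 + 21038)) - 414886/((-109)²) = -395920/(2*67*381/25528) - 414886/11881 = -395920/(2*67*(1/25528)*381) - 414886*1/11881 = -395920/25527/12764 - 414886/11881 = -395920*12764/25527 - 414886/11881 = -5053522880/25527 - 414886/11881 = -60051496132202/303286287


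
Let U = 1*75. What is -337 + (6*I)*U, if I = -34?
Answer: -15637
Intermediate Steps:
U = 75
-337 + (6*I)*U = -337 + (6*(-34))*75 = -337 - 204*75 = -337 - 15300 = -15637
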